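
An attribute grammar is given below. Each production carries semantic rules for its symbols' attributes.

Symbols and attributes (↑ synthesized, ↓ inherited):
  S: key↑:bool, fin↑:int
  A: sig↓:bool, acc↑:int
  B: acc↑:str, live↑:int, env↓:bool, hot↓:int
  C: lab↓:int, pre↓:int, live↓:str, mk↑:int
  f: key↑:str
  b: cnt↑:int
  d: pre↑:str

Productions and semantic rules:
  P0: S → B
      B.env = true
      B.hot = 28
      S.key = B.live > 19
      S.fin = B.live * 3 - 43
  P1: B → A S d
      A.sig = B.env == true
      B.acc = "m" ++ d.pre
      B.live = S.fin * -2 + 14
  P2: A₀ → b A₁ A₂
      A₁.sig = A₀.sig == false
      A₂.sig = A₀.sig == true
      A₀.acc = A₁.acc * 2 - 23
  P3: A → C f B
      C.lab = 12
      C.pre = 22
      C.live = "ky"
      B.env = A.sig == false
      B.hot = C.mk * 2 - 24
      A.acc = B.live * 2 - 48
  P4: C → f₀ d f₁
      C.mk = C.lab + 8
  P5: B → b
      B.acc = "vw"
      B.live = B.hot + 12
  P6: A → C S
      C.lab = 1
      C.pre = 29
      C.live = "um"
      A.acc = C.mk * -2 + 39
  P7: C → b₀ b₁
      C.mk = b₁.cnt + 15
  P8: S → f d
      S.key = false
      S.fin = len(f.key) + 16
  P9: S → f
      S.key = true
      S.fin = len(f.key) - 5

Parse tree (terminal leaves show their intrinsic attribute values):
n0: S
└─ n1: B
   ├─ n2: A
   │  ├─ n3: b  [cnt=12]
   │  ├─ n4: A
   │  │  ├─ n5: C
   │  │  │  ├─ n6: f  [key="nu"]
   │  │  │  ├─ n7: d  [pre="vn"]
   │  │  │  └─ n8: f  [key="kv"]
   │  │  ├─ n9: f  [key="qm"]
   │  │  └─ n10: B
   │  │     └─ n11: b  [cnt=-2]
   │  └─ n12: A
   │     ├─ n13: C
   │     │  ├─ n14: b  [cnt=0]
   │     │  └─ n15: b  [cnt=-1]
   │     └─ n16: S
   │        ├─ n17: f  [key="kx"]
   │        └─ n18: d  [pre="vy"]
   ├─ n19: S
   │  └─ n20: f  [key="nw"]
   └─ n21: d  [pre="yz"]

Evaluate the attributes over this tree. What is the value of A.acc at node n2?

1. n1.env = true  [true]
2. n1.hot = 28  [28]
3. n2.sig = true  [B.env == true]
4. n3.cnt = 12  [terminal]
5. n4.sig = false  [A₀.sig == false]
6. n5.lab = 12  [12]
7. n5.pre = 22  [22]
8. n5.live = "ky"  ["ky"]
9. n6.key = "nu"  [terminal]
10. n7.pre = "vn"  [terminal]
11. n8.key = "kv"  [terminal]
12. n5.mk = 20  [C.lab + 8]
13. n9.key = "qm"  [terminal]
14. n10.env = true  [A.sig == false]
15. n10.hot = 16  [C.mk * 2 - 24]
16. n11.cnt = -2  [terminal]
17. n10.acc = "vw"  ["vw"]
18. n10.live = 28  [B.hot + 12]
19. n4.acc = 8  [B.live * 2 - 48]
20. n12.sig = true  [A₀.sig == true]
21. n13.lab = 1  [1]
22. n13.pre = 29  [29]
23. n13.live = "um"  ["um"]
24. n14.cnt = 0  [terminal]
25. n15.cnt = -1  [terminal]
26. n13.mk = 14  [b₁.cnt + 15]
27. n17.key = "kx"  [terminal]
28. n18.pre = "vy"  [terminal]
29. n16.key = false  [false]
30. n16.fin = 18  [len(f.key) + 16]
31. n12.acc = 11  [C.mk * -2 + 39]
32. n2.acc = -7  [A₁.acc * 2 - 23]
33. n20.key = "nw"  [terminal]
34. n19.key = true  [true]
35. n19.fin = -3  [len(f.key) - 5]
36. n21.pre = "yz"  [terminal]
37. n1.acc = "myz"  ["m" ++ d.pre]
38. n1.live = 20  [S.fin * -2 + 14]
39. n0.key = true  [B.live > 19]
40. n0.fin = 17  [B.live * 3 - 43]

-7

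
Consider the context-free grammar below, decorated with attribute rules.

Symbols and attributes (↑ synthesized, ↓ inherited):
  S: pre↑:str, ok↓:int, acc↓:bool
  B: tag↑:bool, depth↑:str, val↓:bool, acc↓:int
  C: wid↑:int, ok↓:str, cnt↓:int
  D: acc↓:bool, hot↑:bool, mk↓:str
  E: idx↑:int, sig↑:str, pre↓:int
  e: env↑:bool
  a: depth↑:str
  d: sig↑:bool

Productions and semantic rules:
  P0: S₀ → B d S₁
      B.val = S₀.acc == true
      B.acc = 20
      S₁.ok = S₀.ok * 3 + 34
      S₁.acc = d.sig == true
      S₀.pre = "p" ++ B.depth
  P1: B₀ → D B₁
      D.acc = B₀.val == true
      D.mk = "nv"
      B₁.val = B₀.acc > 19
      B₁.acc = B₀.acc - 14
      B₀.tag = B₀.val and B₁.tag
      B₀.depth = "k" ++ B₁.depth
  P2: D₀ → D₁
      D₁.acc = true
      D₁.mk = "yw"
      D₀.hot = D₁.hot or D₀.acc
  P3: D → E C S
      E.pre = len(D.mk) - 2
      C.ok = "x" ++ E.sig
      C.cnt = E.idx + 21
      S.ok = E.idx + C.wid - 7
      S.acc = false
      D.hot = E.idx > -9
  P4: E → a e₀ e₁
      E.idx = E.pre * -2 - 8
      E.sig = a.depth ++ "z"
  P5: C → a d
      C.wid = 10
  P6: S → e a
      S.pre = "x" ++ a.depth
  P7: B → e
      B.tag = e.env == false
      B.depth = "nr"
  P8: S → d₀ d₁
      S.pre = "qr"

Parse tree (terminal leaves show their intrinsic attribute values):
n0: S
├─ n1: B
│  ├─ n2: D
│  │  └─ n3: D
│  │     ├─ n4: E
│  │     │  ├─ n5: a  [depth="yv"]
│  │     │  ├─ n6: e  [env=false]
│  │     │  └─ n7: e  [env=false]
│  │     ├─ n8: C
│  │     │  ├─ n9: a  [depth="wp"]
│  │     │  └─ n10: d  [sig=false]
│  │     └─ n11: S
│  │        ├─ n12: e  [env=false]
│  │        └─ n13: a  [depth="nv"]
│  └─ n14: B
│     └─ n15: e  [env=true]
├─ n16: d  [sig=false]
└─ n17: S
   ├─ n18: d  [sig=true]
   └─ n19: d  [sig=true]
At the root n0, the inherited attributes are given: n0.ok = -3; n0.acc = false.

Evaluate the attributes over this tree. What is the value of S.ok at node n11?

-5

1. n0.ok = -3  [given at root]
2. n0.acc = false  [given at root]
3. n1.val = false  [S₀.acc == true]
4. n1.acc = 20  [20]
5. n2.acc = false  [B₀.val == true]
6. n2.mk = "nv"  ["nv"]
7. n3.acc = true  [true]
8. n3.mk = "yw"  ["yw"]
9. n4.pre = 0  [len(D.mk) - 2]
10. n5.depth = "yv"  [terminal]
11. n6.env = false  [terminal]
12. n7.env = false  [terminal]
13. n4.idx = -8  [E.pre * -2 - 8]
14. n4.sig = "yvz"  [a.depth ++ "z"]
15. n8.ok = "xyvz"  ["x" ++ E.sig]
16. n8.cnt = 13  [E.idx + 21]
17. n9.depth = "wp"  [terminal]
18. n10.sig = false  [terminal]
19. n8.wid = 10  [10]
20. n11.ok = -5  [E.idx + C.wid - 7]
21. n11.acc = false  [false]
22. n12.env = false  [terminal]
23. n13.depth = "nv"  [terminal]
24. n11.pre = "xnv"  ["x" ++ a.depth]
25. n3.hot = true  [E.idx > -9]
26. n2.hot = true  [D₁.hot or D₀.acc]
27. n14.val = true  [B₀.acc > 19]
28. n14.acc = 6  [B₀.acc - 14]
29. n15.env = true  [terminal]
30. n14.tag = false  [e.env == false]
31. n14.depth = "nr"  ["nr"]
32. n1.tag = false  [B₀.val and B₁.tag]
33. n1.depth = "knr"  ["k" ++ B₁.depth]
34. n16.sig = false  [terminal]
35. n17.ok = 25  [S₀.ok * 3 + 34]
36. n17.acc = false  [d.sig == true]
37. n18.sig = true  [terminal]
38. n19.sig = true  [terminal]
39. n17.pre = "qr"  ["qr"]
40. n0.pre = "pknr"  ["p" ++ B.depth]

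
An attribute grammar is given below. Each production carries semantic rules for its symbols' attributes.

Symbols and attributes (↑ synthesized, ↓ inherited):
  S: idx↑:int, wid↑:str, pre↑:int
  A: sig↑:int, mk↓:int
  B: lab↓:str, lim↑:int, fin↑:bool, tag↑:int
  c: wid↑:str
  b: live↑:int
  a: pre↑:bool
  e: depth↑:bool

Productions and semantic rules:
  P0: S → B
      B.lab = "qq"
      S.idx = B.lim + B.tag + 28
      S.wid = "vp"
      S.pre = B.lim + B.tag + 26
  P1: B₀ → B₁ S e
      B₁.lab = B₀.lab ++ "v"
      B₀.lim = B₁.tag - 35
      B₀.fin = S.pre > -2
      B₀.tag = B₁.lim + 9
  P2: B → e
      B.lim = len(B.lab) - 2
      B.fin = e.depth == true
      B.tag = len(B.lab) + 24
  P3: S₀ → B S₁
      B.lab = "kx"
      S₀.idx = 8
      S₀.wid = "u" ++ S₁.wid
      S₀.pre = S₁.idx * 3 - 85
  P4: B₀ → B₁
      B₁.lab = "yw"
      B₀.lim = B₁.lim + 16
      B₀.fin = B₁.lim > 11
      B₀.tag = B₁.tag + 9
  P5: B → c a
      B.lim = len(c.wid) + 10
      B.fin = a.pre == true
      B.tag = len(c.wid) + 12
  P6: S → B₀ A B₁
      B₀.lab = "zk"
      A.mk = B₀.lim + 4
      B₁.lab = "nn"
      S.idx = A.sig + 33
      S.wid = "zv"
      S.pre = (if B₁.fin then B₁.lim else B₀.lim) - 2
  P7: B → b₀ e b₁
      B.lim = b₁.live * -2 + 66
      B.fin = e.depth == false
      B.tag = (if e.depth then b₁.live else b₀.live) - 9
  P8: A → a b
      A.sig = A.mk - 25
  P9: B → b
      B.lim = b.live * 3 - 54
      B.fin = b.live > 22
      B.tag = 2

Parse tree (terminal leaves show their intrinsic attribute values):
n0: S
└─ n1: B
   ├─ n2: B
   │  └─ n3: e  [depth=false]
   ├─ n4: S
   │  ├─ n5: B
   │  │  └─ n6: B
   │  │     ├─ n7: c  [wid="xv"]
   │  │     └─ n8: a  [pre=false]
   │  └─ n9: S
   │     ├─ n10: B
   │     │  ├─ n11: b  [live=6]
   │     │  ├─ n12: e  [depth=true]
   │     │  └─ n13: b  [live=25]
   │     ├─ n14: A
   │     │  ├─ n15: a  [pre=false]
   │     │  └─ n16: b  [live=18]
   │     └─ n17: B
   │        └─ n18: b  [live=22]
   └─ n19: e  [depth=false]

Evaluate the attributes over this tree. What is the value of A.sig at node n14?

1. n1.lab = "qq"  ["qq"]
2. n2.lab = "qqv"  [B₀.lab ++ "v"]
3. n3.depth = false  [terminal]
4. n2.lim = 1  [len(B.lab) - 2]
5. n2.fin = false  [e.depth == true]
6. n2.tag = 27  [len(B.lab) + 24]
7. n5.lab = "kx"  ["kx"]
8. n6.lab = "yw"  ["yw"]
9. n7.wid = "xv"  [terminal]
10. n8.pre = false  [terminal]
11. n6.lim = 12  [len(c.wid) + 10]
12. n6.fin = false  [a.pre == true]
13. n6.tag = 14  [len(c.wid) + 12]
14. n5.lim = 28  [B₁.lim + 16]
15. n5.fin = true  [B₁.lim > 11]
16. n5.tag = 23  [B₁.tag + 9]
17. n10.lab = "zk"  ["zk"]
18. n11.live = 6  [terminal]
19. n12.depth = true  [terminal]
20. n13.live = 25  [terminal]
21. n10.lim = 16  [b₁.live * -2 + 66]
22. n10.fin = false  [e.depth == false]
23. n10.tag = 16  [(if e.depth then b₁.live else b₀.live) - 9]
24. n14.mk = 20  [B₀.lim + 4]
25. n15.pre = false  [terminal]
26. n16.live = 18  [terminal]
27. n14.sig = -5  [A.mk - 25]
28. n17.lab = "nn"  ["nn"]
29. n18.live = 22  [terminal]
30. n17.lim = 12  [b.live * 3 - 54]
31. n17.fin = false  [b.live > 22]
32. n17.tag = 2  [2]
33. n9.idx = 28  [A.sig + 33]
34. n9.wid = "zv"  ["zv"]
35. n9.pre = 14  [(if B₁.fin then B₁.lim else B₀.lim) - 2]
36. n4.idx = 8  [8]
37. n4.wid = "uzv"  ["u" ++ S₁.wid]
38. n4.pre = -1  [S₁.idx * 3 - 85]
39. n19.depth = false  [terminal]
40. n1.lim = -8  [B₁.tag - 35]
41. n1.fin = true  [S.pre > -2]
42. n1.tag = 10  [B₁.lim + 9]
43. n0.idx = 30  [B.lim + B.tag + 28]
44. n0.wid = "vp"  ["vp"]
45. n0.pre = 28  [B.lim + B.tag + 26]

-5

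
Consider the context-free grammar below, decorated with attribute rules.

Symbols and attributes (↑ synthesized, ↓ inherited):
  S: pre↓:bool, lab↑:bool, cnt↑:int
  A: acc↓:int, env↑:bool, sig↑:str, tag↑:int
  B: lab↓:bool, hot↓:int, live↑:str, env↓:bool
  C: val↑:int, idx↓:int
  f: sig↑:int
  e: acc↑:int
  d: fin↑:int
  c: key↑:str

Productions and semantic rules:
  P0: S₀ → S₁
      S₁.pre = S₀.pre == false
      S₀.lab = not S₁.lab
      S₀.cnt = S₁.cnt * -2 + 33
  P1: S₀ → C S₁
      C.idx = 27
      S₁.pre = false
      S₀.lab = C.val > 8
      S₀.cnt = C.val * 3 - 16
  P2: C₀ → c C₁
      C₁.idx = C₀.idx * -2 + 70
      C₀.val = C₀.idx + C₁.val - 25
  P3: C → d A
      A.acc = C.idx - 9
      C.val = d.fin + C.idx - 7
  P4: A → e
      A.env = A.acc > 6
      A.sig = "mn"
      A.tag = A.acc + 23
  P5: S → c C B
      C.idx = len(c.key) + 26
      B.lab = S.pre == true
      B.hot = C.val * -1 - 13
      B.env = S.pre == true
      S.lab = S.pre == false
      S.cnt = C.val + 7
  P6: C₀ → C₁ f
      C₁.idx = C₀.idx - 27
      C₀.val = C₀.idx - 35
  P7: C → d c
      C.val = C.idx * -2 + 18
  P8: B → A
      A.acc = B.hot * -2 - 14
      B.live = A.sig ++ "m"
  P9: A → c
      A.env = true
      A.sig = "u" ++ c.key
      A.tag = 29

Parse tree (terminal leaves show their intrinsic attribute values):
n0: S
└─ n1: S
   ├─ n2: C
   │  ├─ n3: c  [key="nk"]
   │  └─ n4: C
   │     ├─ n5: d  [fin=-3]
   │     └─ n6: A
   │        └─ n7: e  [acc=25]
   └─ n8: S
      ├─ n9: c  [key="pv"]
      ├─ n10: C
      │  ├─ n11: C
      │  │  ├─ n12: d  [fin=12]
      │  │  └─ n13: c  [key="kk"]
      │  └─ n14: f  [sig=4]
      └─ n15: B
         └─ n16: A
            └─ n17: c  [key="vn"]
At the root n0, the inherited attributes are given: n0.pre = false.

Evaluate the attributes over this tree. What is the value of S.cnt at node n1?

1. n0.pre = false  [given at root]
2. n1.pre = true  [S₀.pre == false]
3. n2.idx = 27  [27]
4. n3.key = "nk"  [terminal]
5. n4.idx = 16  [C₀.idx * -2 + 70]
6. n5.fin = -3  [terminal]
7. n6.acc = 7  [C.idx - 9]
8. n7.acc = 25  [terminal]
9. n6.env = true  [A.acc > 6]
10. n6.sig = "mn"  ["mn"]
11. n6.tag = 30  [A.acc + 23]
12. n4.val = 6  [d.fin + C.idx - 7]
13. n2.val = 8  [C₀.idx + C₁.val - 25]
14. n8.pre = false  [false]
15. n9.key = "pv"  [terminal]
16. n10.idx = 28  [len(c.key) + 26]
17. n11.idx = 1  [C₀.idx - 27]
18. n12.fin = 12  [terminal]
19. n13.key = "kk"  [terminal]
20. n11.val = 16  [C.idx * -2 + 18]
21. n14.sig = 4  [terminal]
22. n10.val = -7  [C₀.idx - 35]
23. n15.lab = false  [S.pre == true]
24. n15.hot = -6  [C.val * -1 - 13]
25. n15.env = false  [S.pre == true]
26. n16.acc = -2  [B.hot * -2 - 14]
27. n17.key = "vn"  [terminal]
28. n16.env = true  [true]
29. n16.sig = "uvn"  ["u" ++ c.key]
30. n16.tag = 29  [29]
31. n15.live = "uvnm"  [A.sig ++ "m"]
32. n8.lab = true  [S.pre == false]
33. n8.cnt = 0  [C.val + 7]
34. n1.lab = false  [C.val > 8]
35. n1.cnt = 8  [C.val * 3 - 16]
36. n0.lab = true  [not S₁.lab]
37. n0.cnt = 17  [S₁.cnt * -2 + 33]

8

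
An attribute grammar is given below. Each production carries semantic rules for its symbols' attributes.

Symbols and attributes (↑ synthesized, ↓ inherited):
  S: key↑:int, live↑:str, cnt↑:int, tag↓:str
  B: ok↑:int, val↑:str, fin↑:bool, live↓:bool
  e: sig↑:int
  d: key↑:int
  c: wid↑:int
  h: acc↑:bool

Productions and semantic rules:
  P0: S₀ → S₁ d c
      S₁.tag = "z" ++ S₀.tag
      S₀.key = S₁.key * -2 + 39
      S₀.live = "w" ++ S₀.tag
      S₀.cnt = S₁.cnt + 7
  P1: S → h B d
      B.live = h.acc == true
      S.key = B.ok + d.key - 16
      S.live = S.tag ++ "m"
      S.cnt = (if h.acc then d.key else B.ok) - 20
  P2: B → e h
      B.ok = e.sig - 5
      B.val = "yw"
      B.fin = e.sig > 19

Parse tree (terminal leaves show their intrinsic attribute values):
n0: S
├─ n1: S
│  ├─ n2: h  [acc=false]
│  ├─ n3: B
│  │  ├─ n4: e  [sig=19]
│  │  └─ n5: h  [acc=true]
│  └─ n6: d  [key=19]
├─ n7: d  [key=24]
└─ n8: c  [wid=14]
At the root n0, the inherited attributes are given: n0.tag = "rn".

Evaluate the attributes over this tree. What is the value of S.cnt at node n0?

1. n0.tag = "rn"  [given at root]
2. n1.tag = "zrn"  ["z" ++ S₀.tag]
3. n2.acc = false  [terminal]
4. n3.live = false  [h.acc == true]
5. n4.sig = 19  [terminal]
6. n5.acc = true  [terminal]
7. n3.ok = 14  [e.sig - 5]
8. n3.val = "yw"  ["yw"]
9. n3.fin = false  [e.sig > 19]
10. n6.key = 19  [terminal]
11. n1.key = 17  [B.ok + d.key - 16]
12. n1.live = "zrnm"  [S.tag ++ "m"]
13. n1.cnt = -6  [(if h.acc then d.key else B.ok) - 20]
14. n7.key = 24  [terminal]
15. n8.wid = 14  [terminal]
16. n0.key = 5  [S₁.key * -2 + 39]
17. n0.live = "wrn"  ["w" ++ S₀.tag]
18. n0.cnt = 1  [S₁.cnt + 7]

1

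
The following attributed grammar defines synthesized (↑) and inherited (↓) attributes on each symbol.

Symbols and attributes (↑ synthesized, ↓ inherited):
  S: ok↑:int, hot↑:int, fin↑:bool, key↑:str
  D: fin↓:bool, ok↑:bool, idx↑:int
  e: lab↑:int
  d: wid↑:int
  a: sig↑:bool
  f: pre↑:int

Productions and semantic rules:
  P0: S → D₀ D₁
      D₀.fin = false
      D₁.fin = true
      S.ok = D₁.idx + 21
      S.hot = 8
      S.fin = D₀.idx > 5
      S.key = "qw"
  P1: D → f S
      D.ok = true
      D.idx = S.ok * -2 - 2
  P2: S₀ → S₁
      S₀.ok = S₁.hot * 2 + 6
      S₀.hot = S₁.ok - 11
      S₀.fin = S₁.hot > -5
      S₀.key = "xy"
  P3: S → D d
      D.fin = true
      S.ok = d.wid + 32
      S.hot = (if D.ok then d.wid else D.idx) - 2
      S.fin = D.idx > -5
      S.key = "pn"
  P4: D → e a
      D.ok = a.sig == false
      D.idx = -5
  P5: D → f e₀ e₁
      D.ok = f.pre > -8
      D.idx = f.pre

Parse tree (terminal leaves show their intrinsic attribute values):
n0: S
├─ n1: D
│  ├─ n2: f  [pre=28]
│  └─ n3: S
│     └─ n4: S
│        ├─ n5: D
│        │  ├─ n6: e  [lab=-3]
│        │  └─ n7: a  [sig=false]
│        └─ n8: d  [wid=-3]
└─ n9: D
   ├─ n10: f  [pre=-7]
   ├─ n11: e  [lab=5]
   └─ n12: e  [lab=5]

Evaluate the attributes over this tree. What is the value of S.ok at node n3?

1. n1.fin = false  [false]
2. n2.pre = 28  [terminal]
3. n5.fin = true  [true]
4. n6.lab = -3  [terminal]
5. n7.sig = false  [terminal]
6. n5.ok = true  [a.sig == false]
7. n5.idx = -5  [-5]
8. n8.wid = -3  [terminal]
9. n4.ok = 29  [d.wid + 32]
10. n4.hot = -5  [(if D.ok then d.wid else D.idx) - 2]
11. n4.fin = false  [D.idx > -5]
12. n4.key = "pn"  ["pn"]
13. n3.ok = -4  [S₁.hot * 2 + 6]
14. n3.hot = 18  [S₁.ok - 11]
15. n3.fin = false  [S₁.hot > -5]
16. n3.key = "xy"  ["xy"]
17. n1.ok = true  [true]
18. n1.idx = 6  [S.ok * -2 - 2]
19. n9.fin = true  [true]
20. n10.pre = -7  [terminal]
21. n11.lab = 5  [terminal]
22. n12.lab = 5  [terminal]
23. n9.ok = true  [f.pre > -8]
24. n9.idx = -7  [f.pre]
25. n0.ok = 14  [D₁.idx + 21]
26. n0.hot = 8  [8]
27. n0.fin = true  [D₀.idx > 5]
28. n0.key = "qw"  ["qw"]

-4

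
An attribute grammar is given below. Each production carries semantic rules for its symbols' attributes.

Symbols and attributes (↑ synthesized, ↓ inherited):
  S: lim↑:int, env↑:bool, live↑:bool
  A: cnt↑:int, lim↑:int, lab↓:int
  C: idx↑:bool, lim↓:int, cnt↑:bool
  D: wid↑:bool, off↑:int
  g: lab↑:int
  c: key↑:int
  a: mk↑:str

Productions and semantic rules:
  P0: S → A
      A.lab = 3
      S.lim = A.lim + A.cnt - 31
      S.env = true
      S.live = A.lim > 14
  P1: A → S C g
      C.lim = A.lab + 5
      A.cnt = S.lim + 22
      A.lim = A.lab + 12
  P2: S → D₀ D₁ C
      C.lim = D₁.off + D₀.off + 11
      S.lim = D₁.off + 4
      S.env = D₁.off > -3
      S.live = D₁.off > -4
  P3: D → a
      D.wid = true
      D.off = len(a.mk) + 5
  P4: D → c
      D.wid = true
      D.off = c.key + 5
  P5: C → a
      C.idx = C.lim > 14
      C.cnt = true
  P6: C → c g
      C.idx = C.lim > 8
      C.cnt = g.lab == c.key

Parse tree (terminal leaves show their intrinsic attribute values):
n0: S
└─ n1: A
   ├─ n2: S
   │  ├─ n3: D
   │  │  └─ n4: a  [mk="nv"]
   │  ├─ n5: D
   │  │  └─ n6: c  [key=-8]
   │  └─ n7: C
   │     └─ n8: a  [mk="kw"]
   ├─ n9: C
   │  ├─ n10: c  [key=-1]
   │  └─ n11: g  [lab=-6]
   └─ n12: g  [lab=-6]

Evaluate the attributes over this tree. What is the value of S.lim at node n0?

1. n1.lab = 3  [3]
2. n4.mk = "nv"  [terminal]
3. n3.wid = true  [true]
4. n3.off = 7  [len(a.mk) + 5]
5. n6.key = -8  [terminal]
6. n5.wid = true  [true]
7. n5.off = -3  [c.key + 5]
8. n7.lim = 15  [D₁.off + D₀.off + 11]
9. n8.mk = "kw"  [terminal]
10. n7.idx = true  [C.lim > 14]
11. n7.cnt = true  [true]
12. n2.lim = 1  [D₁.off + 4]
13. n2.env = false  [D₁.off > -3]
14. n2.live = true  [D₁.off > -4]
15. n9.lim = 8  [A.lab + 5]
16. n10.key = -1  [terminal]
17. n11.lab = -6  [terminal]
18. n9.idx = false  [C.lim > 8]
19. n9.cnt = false  [g.lab == c.key]
20. n12.lab = -6  [terminal]
21. n1.cnt = 23  [S.lim + 22]
22. n1.lim = 15  [A.lab + 12]
23. n0.lim = 7  [A.lim + A.cnt - 31]
24. n0.env = true  [true]
25. n0.live = true  [A.lim > 14]

7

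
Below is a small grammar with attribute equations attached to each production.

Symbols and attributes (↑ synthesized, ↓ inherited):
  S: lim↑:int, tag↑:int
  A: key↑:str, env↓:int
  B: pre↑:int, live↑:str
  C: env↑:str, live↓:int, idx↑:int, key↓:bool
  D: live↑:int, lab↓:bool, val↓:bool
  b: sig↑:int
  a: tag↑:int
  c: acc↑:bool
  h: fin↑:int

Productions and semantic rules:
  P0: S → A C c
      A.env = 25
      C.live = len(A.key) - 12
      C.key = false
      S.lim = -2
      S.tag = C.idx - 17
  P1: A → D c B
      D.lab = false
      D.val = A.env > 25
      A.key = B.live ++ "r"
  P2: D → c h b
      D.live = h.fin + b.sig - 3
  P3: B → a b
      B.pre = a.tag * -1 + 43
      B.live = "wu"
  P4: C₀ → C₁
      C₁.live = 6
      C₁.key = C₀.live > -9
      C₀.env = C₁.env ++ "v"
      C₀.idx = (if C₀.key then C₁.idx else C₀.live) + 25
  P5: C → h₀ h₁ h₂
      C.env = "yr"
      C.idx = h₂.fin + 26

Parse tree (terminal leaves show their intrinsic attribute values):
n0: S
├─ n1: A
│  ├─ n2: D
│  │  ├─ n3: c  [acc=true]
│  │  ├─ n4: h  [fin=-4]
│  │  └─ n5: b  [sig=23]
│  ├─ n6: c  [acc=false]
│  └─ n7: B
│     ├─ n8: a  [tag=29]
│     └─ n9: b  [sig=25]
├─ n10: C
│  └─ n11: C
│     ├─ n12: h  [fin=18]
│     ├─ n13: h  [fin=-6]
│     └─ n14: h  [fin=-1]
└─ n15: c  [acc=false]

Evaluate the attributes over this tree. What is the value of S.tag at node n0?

1. n1.env = 25  [25]
2. n2.lab = false  [false]
3. n2.val = false  [A.env > 25]
4. n3.acc = true  [terminal]
5. n4.fin = -4  [terminal]
6. n5.sig = 23  [terminal]
7. n2.live = 16  [h.fin + b.sig - 3]
8. n6.acc = false  [terminal]
9. n8.tag = 29  [terminal]
10. n9.sig = 25  [terminal]
11. n7.pre = 14  [a.tag * -1 + 43]
12. n7.live = "wu"  ["wu"]
13. n1.key = "wur"  [B.live ++ "r"]
14. n10.live = -9  [len(A.key) - 12]
15. n10.key = false  [false]
16. n11.live = 6  [6]
17. n11.key = false  [C₀.live > -9]
18. n12.fin = 18  [terminal]
19. n13.fin = -6  [terminal]
20. n14.fin = -1  [terminal]
21. n11.env = "yr"  ["yr"]
22. n11.idx = 25  [h₂.fin + 26]
23. n10.env = "yrv"  [C₁.env ++ "v"]
24. n10.idx = 16  [(if C₀.key then C₁.idx else C₀.live) + 25]
25. n15.acc = false  [terminal]
26. n0.lim = -2  [-2]
27. n0.tag = -1  [C.idx - 17]

-1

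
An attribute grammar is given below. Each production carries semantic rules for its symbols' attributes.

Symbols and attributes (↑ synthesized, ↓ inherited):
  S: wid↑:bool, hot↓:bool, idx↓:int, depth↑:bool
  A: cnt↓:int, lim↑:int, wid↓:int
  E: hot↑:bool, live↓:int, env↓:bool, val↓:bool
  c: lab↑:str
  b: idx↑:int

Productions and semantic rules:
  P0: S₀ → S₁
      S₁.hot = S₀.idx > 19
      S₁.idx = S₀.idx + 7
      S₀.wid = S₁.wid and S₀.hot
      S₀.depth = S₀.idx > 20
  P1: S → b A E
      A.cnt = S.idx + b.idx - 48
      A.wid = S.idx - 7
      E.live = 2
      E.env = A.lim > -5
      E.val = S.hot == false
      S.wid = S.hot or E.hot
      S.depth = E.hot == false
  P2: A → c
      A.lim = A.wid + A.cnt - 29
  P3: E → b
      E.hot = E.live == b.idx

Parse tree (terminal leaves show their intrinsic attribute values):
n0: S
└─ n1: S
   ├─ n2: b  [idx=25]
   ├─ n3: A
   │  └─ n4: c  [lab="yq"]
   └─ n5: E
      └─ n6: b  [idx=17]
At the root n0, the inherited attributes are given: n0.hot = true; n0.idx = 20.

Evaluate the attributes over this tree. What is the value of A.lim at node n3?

1. n0.hot = true  [given at root]
2. n0.idx = 20  [given at root]
3. n1.hot = true  [S₀.idx > 19]
4. n1.idx = 27  [S₀.idx + 7]
5. n2.idx = 25  [terminal]
6. n3.cnt = 4  [S.idx + b.idx - 48]
7. n3.wid = 20  [S.idx - 7]
8. n4.lab = "yq"  [terminal]
9. n3.lim = -5  [A.wid + A.cnt - 29]
10. n5.live = 2  [2]
11. n5.env = false  [A.lim > -5]
12. n5.val = false  [S.hot == false]
13. n6.idx = 17  [terminal]
14. n5.hot = false  [E.live == b.idx]
15. n1.wid = true  [S.hot or E.hot]
16. n1.depth = true  [E.hot == false]
17. n0.wid = true  [S₁.wid and S₀.hot]
18. n0.depth = false  [S₀.idx > 20]

-5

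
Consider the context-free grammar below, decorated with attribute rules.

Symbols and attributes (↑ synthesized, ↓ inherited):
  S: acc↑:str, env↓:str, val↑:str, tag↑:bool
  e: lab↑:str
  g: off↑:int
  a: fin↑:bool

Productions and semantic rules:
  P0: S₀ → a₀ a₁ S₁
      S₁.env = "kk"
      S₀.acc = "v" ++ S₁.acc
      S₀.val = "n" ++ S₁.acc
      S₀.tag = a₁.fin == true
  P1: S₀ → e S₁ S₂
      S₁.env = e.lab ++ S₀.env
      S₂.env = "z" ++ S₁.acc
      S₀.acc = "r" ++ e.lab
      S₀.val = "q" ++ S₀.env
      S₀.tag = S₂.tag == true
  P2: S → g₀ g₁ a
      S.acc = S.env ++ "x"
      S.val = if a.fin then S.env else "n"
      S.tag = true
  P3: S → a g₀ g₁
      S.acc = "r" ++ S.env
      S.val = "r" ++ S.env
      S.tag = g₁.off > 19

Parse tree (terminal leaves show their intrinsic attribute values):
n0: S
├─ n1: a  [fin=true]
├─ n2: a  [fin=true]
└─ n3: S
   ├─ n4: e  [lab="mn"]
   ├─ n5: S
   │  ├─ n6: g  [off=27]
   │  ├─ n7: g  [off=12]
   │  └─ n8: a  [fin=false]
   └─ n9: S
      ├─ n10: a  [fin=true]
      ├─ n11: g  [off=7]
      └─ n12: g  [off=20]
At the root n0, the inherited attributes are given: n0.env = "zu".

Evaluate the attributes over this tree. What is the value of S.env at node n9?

1. n0.env = "zu"  [given at root]
2. n1.fin = true  [terminal]
3. n2.fin = true  [terminal]
4. n3.env = "kk"  ["kk"]
5. n4.lab = "mn"  [terminal]
6. n5.env = "mnkk"  [e.lab ++ S₀.env]
7. n6.off = 27  [terminal]
8. n7.off = 12  [terminal]
9. n8.fin = false  [terminal]
10. n5.acc = "mnkkx"  [S.env ++ "x"]
11. n5.val = "n"  [if a.fin then S.env else "n"]
12. n5.tag = true  [true]
13. n9.env = "zmnkkx"  ["z" ++ S₁.acc]
14. n10.fin = true  [terminal]
15. n11.off = 7  [terminal]
16. n12.off = 20  [terminal]
17. n9.acc = "rzmnkkx"  ["r" ++ S.env]
18. n9.val = "rzmnkkx"  ["r" ++ S.env]
19. n9.tag = true  [g₁.off > 19]
20. n3.acc = "rmn"  ["r" ++ e.lab]
21. n3.val = "qkk"  ["q" ++ S₀.env]
22. n3.tag = true  [S₂.tag == true]
23. n0.acc = "vrmn"  ["v" ++ S₁.acc]
24. n0.val = "nrmn"  ["n" ++ S₁.acc]
25. n0.tag = true  [a₁.fin == true]

"zmnkkx"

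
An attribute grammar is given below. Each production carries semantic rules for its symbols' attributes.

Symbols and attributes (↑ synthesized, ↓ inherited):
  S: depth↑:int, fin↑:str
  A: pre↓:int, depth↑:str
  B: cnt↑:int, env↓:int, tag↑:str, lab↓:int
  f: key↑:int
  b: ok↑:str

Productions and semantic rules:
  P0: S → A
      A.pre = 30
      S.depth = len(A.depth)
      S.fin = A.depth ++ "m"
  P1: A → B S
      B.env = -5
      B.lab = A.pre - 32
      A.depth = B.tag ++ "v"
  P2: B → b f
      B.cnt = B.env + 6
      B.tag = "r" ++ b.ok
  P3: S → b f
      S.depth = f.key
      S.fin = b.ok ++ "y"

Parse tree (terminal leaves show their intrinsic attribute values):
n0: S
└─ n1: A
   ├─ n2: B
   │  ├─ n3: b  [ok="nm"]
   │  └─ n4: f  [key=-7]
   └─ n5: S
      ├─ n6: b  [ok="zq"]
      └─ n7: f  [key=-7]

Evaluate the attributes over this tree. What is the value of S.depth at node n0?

1. n1.pre = 30  [30]
2. n2.env = -5  [-5]
3. n2.lab = -2  [A.pre - 32]
4. n3.ok = "nm"  [terminal]
5. n4.key = -7  [terminal]
6. n2.cnt = 1  [B.env + 6]
7. n2.tag = "rnm"  ["r" ++ b.ok]
8. n6.ok = "zq"  [terminal]
9. n7.key = -7  [terminal]
10. n5.depth = -7  [f.key]
11. n5.fin = "zqy"  [b.ok ++ "y"]
12. n1.depth = "rnmv"  [B.tag ++ "v"]
13. n0.depth = 4  [len(A.depth)]
14. n0.fin = "rnmvm"  [A.depth ++ "m"]

4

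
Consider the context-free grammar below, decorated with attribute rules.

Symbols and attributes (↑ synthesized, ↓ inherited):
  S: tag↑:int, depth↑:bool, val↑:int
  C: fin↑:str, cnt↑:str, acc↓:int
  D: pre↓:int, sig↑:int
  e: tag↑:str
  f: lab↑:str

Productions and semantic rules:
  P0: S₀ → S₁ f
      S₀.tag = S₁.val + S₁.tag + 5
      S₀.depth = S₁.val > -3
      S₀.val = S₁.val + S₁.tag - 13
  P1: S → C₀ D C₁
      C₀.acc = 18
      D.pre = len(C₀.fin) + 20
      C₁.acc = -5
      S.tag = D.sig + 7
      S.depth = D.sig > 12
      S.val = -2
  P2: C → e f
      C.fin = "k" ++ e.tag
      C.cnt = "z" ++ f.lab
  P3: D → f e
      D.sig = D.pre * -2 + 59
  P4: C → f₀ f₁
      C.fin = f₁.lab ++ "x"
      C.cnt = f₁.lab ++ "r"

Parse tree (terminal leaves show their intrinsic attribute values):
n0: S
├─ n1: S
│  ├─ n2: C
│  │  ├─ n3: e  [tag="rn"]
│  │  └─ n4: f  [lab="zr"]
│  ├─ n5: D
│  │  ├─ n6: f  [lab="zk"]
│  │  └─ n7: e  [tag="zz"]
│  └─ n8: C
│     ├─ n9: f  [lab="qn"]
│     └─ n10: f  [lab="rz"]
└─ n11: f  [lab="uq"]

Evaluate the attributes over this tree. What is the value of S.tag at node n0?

1. n2.acc = 18  [18]
2. n3.tag = "rn"  [terminal]
3. n4.lab = "zr"  [terminal]
4. n2.fin = "krn"  ["k" ++ e.tag]
5. n2.cnt = "zzr"  ["z" ++ f.lab]
6. n5.pre = 23  [len(C₀.fin) + 20]
7. n6.lab = "zk"  [terminal]
8. n7.tag = "zz"  [terminal]
9. n5.sig = 13  [D.pre * -2 + 59]
10. n8.acc = -5  [-5]
11. n9.lab = "qn"  [terminal]
12. n10.lab = "rz"  [terminal]
13. n8.fin = "rzx"  [f₁.lab ++ "x"]
14. n8.cnt = "rzr"  [f₁.lab ++ "r"]
15. n1.tag = 20  [D.sig + 7]
16. n1.depth = true  [D.sig > 12]
17. n1.val = -2  [-2]
18. n11.lab = "uq"  [terminal]
19. n0.tag = 23  [S₁.val + S₁.tag + 5]
20. n0.depth = true  [S₁.val > -3]
21. n0.val = 5  [S₁.val + S₁.tag - 13]

23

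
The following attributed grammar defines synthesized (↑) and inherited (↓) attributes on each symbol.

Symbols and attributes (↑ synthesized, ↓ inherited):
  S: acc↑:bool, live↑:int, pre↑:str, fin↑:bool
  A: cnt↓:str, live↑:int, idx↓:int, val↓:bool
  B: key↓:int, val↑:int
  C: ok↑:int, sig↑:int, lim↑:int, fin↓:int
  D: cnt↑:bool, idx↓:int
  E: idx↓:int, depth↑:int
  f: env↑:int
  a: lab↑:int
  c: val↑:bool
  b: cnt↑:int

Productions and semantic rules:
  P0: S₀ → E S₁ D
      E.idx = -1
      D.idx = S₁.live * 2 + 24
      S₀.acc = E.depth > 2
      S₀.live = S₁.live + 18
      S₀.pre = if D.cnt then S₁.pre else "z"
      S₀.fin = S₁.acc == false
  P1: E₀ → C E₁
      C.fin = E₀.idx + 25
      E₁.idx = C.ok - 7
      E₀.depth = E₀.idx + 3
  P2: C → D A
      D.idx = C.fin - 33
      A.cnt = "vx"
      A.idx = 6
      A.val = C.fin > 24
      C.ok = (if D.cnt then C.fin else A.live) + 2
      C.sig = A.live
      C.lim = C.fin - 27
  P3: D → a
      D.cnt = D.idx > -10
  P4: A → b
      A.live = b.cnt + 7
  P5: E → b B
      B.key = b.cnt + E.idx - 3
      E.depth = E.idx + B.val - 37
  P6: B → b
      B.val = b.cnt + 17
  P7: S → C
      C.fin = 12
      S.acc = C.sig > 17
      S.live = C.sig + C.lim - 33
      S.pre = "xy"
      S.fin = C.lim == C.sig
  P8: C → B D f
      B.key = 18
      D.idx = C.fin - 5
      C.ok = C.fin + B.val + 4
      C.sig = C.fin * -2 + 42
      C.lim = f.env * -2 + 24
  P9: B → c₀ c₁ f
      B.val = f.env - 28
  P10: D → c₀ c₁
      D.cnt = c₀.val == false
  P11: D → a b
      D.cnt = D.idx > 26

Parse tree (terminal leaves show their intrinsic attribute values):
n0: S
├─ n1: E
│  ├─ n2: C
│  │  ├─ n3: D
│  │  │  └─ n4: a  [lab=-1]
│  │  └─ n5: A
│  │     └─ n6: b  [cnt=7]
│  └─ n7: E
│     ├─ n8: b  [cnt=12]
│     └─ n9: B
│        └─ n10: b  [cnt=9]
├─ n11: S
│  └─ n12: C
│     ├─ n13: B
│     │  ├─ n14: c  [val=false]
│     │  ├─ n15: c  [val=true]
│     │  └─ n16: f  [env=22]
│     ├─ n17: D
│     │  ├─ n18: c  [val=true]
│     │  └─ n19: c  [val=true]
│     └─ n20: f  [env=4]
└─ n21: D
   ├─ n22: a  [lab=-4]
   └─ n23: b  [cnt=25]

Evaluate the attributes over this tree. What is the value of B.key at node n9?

1. n1.idx = -1  [-1]
2. n2.fin = 24  [E₀.idx + 25]
3. n3.idx = -9  [C.fin - 33]
4. n4.lab = -1  [terminal]
5. n3.cnt = true  [D.idx > -10]
6. n5.cnt = "vx"  ["vx"]
7. n5.idx = 6  [6]
8. n5.val = false  [C.fin > 24]
9. n6.cnt = 7  [terminal]
10. n5.live = 14  [b.cnt + 7]
11. n2.ok = 26  [(if D.cnt then C.fin else A.live) + 2]
12. n2.sig = 14  [A.live]
13. n2.lim = -3  [C.fin - 27]
14. n7.idx = 19  [C.ok - 7]
15. n8.cnt = 12  [terminal]
16. n9.key = 28  [b.cnt + E.idx - 3]
17. n10.cnt = 9  [terminal]
18. n9.val = 26  [b.cnt + 17]
19. n7.depth = 8  [E.idx + B.val - 37]
20. n1.depth = 2  [E₀.idx + 3]
21. n12.fin = 12  [12]
22. n13.key = 18  [18]
23. n14.val = false  [terminal]
24. n15.val = true  [terminal]
25. n16.env = 22  [terminal]
26. n13.val = -6  [f.env - 28]
27. n17.idx = 7  [C.fin - 5]
28. n18.val = true  [terminal]
29. n19.val = true  [terminal]
30. n17.cnt = false  [c₀.val == false]
31. n20.env = 4  [terminal]
32. n12.ok = 10  [C.fin + B.val + 4]
33. n12.sig = 18  [C.fin * -2 + 42]
34. n12.lim = 16  [f.env * -2 + 24]
35. n11.acc = true  [C.sig > 17]
36. n11.live = 1  [C.sig + C.lim - 33]
37. n11.pre = "xy"  ["xy"]
38. n11.fin = false  [C.lim == C.sig]
39. n21.idx = 26  [S₁.live * 2 + 24]
40. n22.lab = -4  [terminal]
41. n23.cnt = 25  [terminal]
42. n21.cnt = false  [D.idx > 26]
43. n0.acc = false  [E.depth > 2]
44. n0.live = 19  [S₁.live + 18]
45. n0.pre = "z"  [if D.cnt then S₁.pre else "z"]
46. n0.fin = false  [S₁.acc == false]

28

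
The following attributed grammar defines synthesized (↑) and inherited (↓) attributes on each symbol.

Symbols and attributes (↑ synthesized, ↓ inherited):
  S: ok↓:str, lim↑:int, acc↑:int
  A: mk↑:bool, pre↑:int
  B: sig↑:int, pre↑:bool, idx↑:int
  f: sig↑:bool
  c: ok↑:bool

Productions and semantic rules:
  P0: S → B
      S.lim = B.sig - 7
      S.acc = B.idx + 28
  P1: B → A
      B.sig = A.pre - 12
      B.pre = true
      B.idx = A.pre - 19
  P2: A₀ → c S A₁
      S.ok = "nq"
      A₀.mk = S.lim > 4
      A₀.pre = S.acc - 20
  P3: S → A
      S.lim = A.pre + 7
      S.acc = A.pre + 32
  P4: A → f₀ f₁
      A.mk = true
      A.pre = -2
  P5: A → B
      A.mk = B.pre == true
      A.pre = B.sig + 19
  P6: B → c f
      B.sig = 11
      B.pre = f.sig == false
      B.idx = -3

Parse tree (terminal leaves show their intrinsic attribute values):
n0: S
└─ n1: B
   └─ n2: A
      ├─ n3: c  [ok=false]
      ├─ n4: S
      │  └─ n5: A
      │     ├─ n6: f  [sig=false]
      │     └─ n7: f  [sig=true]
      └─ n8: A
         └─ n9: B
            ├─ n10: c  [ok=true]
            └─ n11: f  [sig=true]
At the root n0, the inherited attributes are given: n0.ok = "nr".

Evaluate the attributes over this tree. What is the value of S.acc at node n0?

1. n0.ok = "nr"  [given at root]
2. n3.ok = false  [terminal]
3. n4.ok = "nq"  ["nq"]
4. n6.sig = false  [terminal]
5. n7.sig = true  [terminal]
6. n5.mk = true  [true]
7. n5.pre = -2  [-2]
8. n4.lim = 5  [A.pre + 7]
9. n4.acc = 30  [A.pre + 32]
10. n10.ok = true  [terminal]
11. n11.sig = true  [terminal]
12. n9.sig = 11  [11]
13. n9.pre = false  [f.sig == false]
14. n9.idx = -3  [-3]
15. n8.mk = false  [B.pre == true]
16. n8.pre = 30  [B.sig + 19]
17. n2.mk = true  [S.lim > 4]
18. n2.pre = 10  [S.acc - 20]
19. n1.sig = -2  [A.pre - 12]
20. n1.pre = true  [true]
21. n1.idx = -9  [A.pre - 19]
22. n0.lim = -9  [B.sig - 7]
23. n0.acc = 19  [B.idx + 28]

19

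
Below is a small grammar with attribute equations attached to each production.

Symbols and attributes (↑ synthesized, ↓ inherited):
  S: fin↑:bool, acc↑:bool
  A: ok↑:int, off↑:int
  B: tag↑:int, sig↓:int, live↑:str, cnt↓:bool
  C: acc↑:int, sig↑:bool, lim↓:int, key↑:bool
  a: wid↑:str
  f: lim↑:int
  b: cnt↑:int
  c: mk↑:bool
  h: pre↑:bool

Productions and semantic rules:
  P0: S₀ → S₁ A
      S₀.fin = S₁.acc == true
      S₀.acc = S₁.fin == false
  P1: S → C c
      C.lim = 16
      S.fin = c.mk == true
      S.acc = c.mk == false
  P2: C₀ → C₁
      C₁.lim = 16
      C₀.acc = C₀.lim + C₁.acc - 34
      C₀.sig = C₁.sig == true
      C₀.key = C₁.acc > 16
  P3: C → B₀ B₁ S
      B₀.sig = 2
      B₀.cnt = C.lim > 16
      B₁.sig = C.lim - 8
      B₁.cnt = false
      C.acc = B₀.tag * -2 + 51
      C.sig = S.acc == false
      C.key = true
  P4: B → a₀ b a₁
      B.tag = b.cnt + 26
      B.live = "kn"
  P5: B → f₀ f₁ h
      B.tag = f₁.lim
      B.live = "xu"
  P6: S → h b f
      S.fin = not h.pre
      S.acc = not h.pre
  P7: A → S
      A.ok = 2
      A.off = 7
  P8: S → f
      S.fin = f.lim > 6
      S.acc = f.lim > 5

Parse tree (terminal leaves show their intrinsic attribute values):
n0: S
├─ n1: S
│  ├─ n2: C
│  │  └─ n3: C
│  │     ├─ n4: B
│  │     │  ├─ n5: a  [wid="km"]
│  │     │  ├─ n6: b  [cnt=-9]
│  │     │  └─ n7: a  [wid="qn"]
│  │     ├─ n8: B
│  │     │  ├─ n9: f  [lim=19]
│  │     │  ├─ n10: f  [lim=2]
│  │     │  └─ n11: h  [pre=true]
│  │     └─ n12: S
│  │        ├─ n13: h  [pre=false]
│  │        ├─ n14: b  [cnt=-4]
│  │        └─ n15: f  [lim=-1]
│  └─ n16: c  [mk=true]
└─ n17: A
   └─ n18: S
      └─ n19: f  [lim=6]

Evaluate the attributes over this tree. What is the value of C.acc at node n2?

1. n2.lim = 16  [16]
2. n3.lim = 16  [16]
3. n4.sig = 2  [2]
4. n4.cnt = false  [C.lim > 16]
5. n5.wid = "km"  [terminal]
6. n6.cnt = -9  [terminal]
7. n7.wid = "qn"  [terminal]
8. n4.tag = 17  [b.cnt + 26]
9. n4.live = "kn"  ["kn"]
10. n8.sig = 8  [C.lim - 8]
11. n8.cnt = false  [false]
12. n9.lim = 19  [terminal]
13. n10.lim = 2  [terminal]
14. n11.pre = true  [terminal]
15. n8.tag = 2  [f₁.lim]
16. n8.live = "xu"  ["xu"]
17. n13.pre = false  [terminal]
18. n14.cnt = -4  [terminal]
19. n15.lim = -1  [terminal]
20. n12.fin = true  [not h.pre]
21. n12.acc = true  [not h.pre]
22. n3.acc = 17  [B₀.tag * -2 + 51]
23. n3.sig = false  [S.acc == false]
24. n3.key = true  [true]
25. n2.acc = -1  [C₀.lim + C₁.acc - 34]
26. n2.sig = false  [C₁.sig == true]
27. n2.key = true  [C₁.acc > 16]
28. n16.mk = true  [terminal]
29. n1.fin = true  [c.mk == true]
30. n1.acc = false  [c.mk == false]
31. n19.lim = 6  [terminal]
32. n18.fin = false  [f.lim > 6]
33. n18.acc = true  [f.lim > 5]
34. n17.ok = 2  [2]
35. n17.off = 7  [7]
36. n0.fin = false  [S₁.acc == true]
37. n0.acc = false  [S₁.fin == false]

-1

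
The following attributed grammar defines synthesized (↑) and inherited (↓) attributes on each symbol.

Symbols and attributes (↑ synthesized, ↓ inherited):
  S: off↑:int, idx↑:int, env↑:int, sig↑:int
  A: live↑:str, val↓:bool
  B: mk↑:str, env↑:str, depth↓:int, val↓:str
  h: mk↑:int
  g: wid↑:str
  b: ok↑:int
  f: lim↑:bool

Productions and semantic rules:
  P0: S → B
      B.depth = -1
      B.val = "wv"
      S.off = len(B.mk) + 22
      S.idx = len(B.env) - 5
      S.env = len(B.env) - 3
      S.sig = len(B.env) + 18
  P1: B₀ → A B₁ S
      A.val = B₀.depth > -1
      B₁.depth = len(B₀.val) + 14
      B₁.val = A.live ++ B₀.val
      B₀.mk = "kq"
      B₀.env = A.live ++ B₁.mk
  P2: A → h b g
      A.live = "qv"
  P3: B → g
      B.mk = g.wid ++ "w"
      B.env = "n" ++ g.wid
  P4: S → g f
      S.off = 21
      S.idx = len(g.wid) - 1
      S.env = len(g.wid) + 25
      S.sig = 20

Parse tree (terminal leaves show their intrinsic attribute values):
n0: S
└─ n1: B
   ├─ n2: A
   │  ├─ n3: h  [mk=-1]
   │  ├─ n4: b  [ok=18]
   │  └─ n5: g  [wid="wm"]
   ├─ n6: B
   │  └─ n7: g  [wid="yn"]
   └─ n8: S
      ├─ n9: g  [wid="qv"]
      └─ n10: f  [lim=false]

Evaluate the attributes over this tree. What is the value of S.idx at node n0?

0

1. n1.depth = -1  [-1]
2. n1.val = "wv"  ["wv"]
3. n2.val = false  [B₀.depth > -1]
4. n3.mk = -1  [terminal]
5. n4.ok = 18  [terminal]
6. n5.wid = "wm"  [terminal]
7. n2.live = "qv"  ["qv"]
8. n6.depth = 16  [len(B₀.val) + 14]
9. n6.val = "qvwv"  [A.live ++ B₀.val]
10. n7.wid = "yn"  [terminal]
11. n6.mk = "ynw"  [g.wid ++ "w"]
12. n6.env = "nyn"  ["n" ++ g.wid]
13. n9.wid = "qv"  [terminal]
14. n10.lim = false  [terminal]
15. n8.off = 21  [21]
16. n8.idx = 1  [len(g.wid) - 1]
17. n8.env = 27  [len(g.wid) + 25]
18. n8.sig = 20  [20]
19. n1.mk = "kq"  ["kq"]
20. n1.env = "qvynw"  [A.live ++ B₁.mk]
21. n0.off = 24  [len(B.mk) + 22]
22. n0.idx = 0  [len(B.env) - 5]
23. n0.env = 2  [len(B.env) - 3]
24. n0.sig = 23  [len(B.env) + 18]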